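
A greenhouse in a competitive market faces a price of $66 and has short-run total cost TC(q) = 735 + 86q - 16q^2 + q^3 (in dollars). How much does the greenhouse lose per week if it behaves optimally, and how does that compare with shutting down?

Profit = -$335 at q = 10

AVC = 86 - 16q + q^2 has its minimum $22 at q = 8; price $66 clears that bar, so the firm operates.
MC = 86 - 32q + 3q^2. Setting P = MC and taking the root on the rising branch gives q* = 10.
TR = 66·10 = 660. TC = 735 + 260 = 995. Profit = 660 − 995 = -$335.
Shutting down would mean losing the fixed cost of $735, so operating at a loss of $335 is better by $400.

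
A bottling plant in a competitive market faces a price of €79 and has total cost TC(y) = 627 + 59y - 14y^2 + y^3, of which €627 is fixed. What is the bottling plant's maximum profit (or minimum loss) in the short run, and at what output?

Profit = -€27 at y = 10

AVC = 59 - 14y + y^2 has its minimum €10 at y = 7; price €79 clears that bar, so the firm operates.
With MC = 59 - 28y + 3y^2, P = MC on the upward-sloping part at y* = 10.
TR = 79·10 = 790. TC = 627 + 190 = 817. Profit = 790 − 817 = -€27.
Shutting down would mean losing the fixed cost of €627, so operating at a loss of €27 is better by €600.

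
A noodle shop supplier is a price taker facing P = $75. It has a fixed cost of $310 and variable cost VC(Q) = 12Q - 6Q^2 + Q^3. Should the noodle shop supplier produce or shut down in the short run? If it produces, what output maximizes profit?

Variable cost is VC = 12Q - 6Q^2 + Q^3, so AVC = VC/Q = 12 - 6Q + Q^2 and MC = dTC/dQ = 12 - 12Q + 3Q^2.
AVC is minimized where dAVC/dQ = -6 + 2Q = 0, at Q = 3; min AVC = 12 - 6·3 + 3^2 = $3.
P = $75 exceeds min AVC = $3, so the firm stays open.
P = MC gives -63 - 12Q + 3Q^2 = 0, with roots -3 and 7. Take the larger (rising MC): Q* = 7.
Check: AVC at Q = 7 is $19 ≤ P, so revenue covers variable cost.
Profit = P·Q − TC = 75·7 − 443 = $82.

Produce at Q = 7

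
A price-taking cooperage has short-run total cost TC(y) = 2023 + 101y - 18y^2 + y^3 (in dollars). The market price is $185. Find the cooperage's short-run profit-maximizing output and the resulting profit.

AVC = 101 - 18y + y^2 has its minimum $20 at y = 9; price $185 clears that bar, so the firm operates.
With MC = 101 - 36y + 3y^2, P = MC on the upward-sloping part at y* = 14.
TR = 185·14 = 2590. TC = 2023 + 630 = 2653. Profit = 2590 − 2653 = -$63.
By producing, the firm covers all variable cost plus $1960 of fixed cost; shutting down would lose the full $2023.

Profit = -$63 at y = 14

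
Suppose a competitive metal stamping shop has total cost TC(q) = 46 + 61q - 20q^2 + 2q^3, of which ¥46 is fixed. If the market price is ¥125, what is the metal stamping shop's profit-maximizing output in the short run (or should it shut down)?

Produce at q = 8

Variable cost is VC = 61q - 20q^2 + 2q^3, so AVC = VC/q = 61 - 20q + 2q^2 and MC = dTC/dq = 61 - 40q + 6q^2.
AVC hits its minimum where MC = AVC, at q = 5, giving min AVC = 61 - 20·5 + 2·5^2 = ¥11.
P = ¥125 exceeds min AVC = ¥11, so the firm stays open.
P = MC gives -64 - 40q + 6q^2 = 0, with roots -4/3 and 8. Take the larger (rising MC): q* = 8.
Check: AVC at q = 8 is ¥29 ≤ P, so revenue covers variable cost.
Profit = P·q − TC = 125·8 − 278 = ¥722.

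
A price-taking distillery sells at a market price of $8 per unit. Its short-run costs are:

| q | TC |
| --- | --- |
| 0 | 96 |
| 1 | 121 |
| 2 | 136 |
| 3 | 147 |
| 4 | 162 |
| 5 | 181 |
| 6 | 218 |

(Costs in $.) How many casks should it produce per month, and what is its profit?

q = 0 (shut down); profit = -$96

Tabulate TR − TC: q=0: -96; q=1: -113; q=2: -120; q=3: -123; q=4: -130; q=5: -141; q=6: -170.
Profit is highest at q = 0. Equivalently, the lowest AVC in the table is 66/4 ≈ $16.50 at q = 4, and P = $8 falls below it — price never covers variable cost, so the firm shuts down and loses only its fixed cost.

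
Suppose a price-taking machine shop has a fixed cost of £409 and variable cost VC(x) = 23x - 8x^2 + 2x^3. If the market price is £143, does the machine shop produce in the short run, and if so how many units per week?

From TC, MC = TC'(x) = 23 - 16x + 6x^2 and AVC = VC/x = 23 - 8x + 2x^2.
AVC hits its minimum where MC = AVC, at x = 2, giving min AVC = 23 - 8·2 + 2·2^2 = £15.
Because £143 ≥ £15, revenue can cover variable cost; the firm operates.
P = MC gives -120 - 16x + 6x^2 = 0, with roots -10/3 and 6. Take the larger (rising MC): x* = 6.
Check: AVC at x = 6 is £47 ≤ P, so revenue covers variable cost.
Profit = P·x − TC = 143·6 − 691 = £167.

Produce at x = 6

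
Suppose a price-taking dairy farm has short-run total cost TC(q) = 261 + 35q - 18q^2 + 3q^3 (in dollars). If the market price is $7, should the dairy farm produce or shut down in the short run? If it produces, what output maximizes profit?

Shut down

From TC, MC = TC'(q) = 35 - 36q + 9q^2 and AVC = VC/q = 35 - 18q + 3q^2.
The AVC parabola has its vertex at q = 18/6 = 3, where AVC = 35 - 18·3 + 3·3^2 = $8.
With P < min AVC ($7 < $8), every unit sold adds to the loss.
Best response: produce nothing and absorb the $261 fixed cost.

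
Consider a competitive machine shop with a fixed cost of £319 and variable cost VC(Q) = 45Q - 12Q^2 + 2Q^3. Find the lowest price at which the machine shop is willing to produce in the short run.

The shutdown price is the minimum of AVC. VC = 45Q - 12Q^2 + 2Q^3, so AVC = 45 - 12Q + 2Q^2.
At the minimum of AVC, MC = AVC. MC = 45 - 24Q + 6Q^2; setting MC = AVC gives 4Q^2 - 12Q = 0, so Q = 3. min AVC = 27.
So the shutdown price is £27.

£27 per unit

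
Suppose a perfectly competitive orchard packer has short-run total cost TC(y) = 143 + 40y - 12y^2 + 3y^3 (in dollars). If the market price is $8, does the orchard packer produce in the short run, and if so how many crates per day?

Shut down

Strip out fixed cost: VC = 40y - 12y^2 + 3y^3. Then AVC = 40 - 12y + 3y^2 and MC = 40 - 24y + 9y^2.
AVC is minimized where dAVC/dy = -12 + 6y = 0, at y = 2; min AVC = 40 - 12·2 + 3·2^2 = $28.
P = $8 lies below min AVC = $28; no output level covers variable cost.
Shutting down limits the loss to fixed cost, $143.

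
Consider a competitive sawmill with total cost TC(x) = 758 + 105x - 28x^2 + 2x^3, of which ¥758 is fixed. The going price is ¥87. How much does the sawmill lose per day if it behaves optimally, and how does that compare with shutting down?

AVC = 105 - 28x + 2x^2 has its minimum ¥7 at x = 7; price ¥87 clears that bar, so the firm operates.
With MC = 105 - 56x + 6x^2, P = MC on the upward-sloping part at x* = 9.
TR = 87·9 = 783. TC = 758 + 135 = 893. Profit = 783 − 893 = -¥110.
Shutting down would mean losing the fixed cost of ¥758, so operating at a loss of ¥110 is better by ¥648.

Profit = -¥110 at x = 9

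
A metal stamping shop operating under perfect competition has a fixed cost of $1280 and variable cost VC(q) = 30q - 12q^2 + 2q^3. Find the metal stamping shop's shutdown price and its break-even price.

AVC = 30 - 12q + 2q^2; minimized at q = 3, giving min AVC = $12. That is the shutdown price.
ATC = 1280/q + 30 - 12q + 2q^2. Setting dATC/dq = −1280/q^2 − 12 + 4q = 0 gives q = 8 (since 4·8^3 − 12·8^2 = 1280).
min ATC = 1280/8 + 30 − 12·8 + 2·8^2 = $222. That is the break-even price.
Between these two prices the firm operates at a loss; above $222 it earns a profit.

Shutdown price = $12; break-even price = $222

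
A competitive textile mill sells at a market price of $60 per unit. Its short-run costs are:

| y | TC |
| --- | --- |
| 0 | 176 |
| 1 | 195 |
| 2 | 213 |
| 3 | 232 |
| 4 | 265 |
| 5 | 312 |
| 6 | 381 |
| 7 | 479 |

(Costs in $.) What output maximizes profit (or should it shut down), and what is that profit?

y = 5; profit = -$12

Compute π = P·y − TC at each output: y=0: -176; y=1: -135; y=2: -93; y=3: -52; y=4: -25; y=5: -12; y=6: -21; y=7: -59.
Profit is maximized at y = 5. AVC there is 136/5 = $27.20 ≤ P, so producing beats shutting down (which would give -$176).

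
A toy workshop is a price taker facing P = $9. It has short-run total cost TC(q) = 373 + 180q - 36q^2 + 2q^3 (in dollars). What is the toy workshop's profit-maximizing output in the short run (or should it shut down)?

Variable cost is VC = 180q - 36q^2 + 2q^3, so AVC = VC/q = 180 - 36q + 2q^2 and MC = dTC/dq = 180 - 72q + 6q^2.
The AVC parabola has its vertex at q = 36/4 = 9, where AVC = 180 - 36·9 + 2·9^2 = $18.
Since P = $9 < min AVC = $18, price fails to cover variable cost at any output.
Shutting down limits the loss to fixed cost, $373.

Shut down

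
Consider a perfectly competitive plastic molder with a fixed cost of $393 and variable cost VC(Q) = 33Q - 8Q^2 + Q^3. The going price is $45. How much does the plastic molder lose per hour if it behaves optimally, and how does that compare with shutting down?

AVC = 33 - 8Q + Q^2 has its minimum $17 at Q = 4; price $45 clears that bar, so the firm operates.
MC = 33 - 16Q + 3Q^2. Setting P = MC and taking the root on the rising branch gives Q* = 6.
TR = 45·6 = 270. TC = 393 + 126 = 519. Profit = 270 − 519 = -$249.
Shutting down would mean losing the fixed cost of $393, so operating at a loss of $249 is better by $144.

Profit = -$249 at Q = 6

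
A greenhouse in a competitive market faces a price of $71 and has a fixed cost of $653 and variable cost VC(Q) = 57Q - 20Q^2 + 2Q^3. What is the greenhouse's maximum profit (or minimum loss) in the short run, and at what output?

Profit = -$261 at Q = 7

AVC = 57 - 20Q + 2Q^2 has its minimum $7 at Q = 5; price $71 clears that bar, so the firm operates.
With MC = 57 - 40Q + 6Q^2, P = MC on the upward-sloping part at Q* = 7.
TR = 71·7 = 497. TC = 653 + 105 = 758. Profit = 497 − 758 = -$261.
That loss of $261 beats the $653 the firm would lose by shutting down; producing recovers $392 of fixed cost.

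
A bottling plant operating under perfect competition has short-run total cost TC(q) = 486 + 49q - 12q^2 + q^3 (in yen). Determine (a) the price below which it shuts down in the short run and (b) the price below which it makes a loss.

Shutdown price = min AVC. AVC = 49 - 12q + q^2, with vertex at q = 6 and minimum ¥13.
ATC = 486/q + 49 - 12q + q^2. Setting dATC/dq = −486/q^2 − 12 + 2q = 0 gives q = 9 (since 2·9^3 − 12·9^2 = 486).
min ATC = 486/9 + 49 − 12·9 + 9^2 = ¥76. That is the break-even price.
Between these two prices the firm operates at a loss; above ¥76 it earns a profit.

Shutdown price = ¥13; break-even price = ¥76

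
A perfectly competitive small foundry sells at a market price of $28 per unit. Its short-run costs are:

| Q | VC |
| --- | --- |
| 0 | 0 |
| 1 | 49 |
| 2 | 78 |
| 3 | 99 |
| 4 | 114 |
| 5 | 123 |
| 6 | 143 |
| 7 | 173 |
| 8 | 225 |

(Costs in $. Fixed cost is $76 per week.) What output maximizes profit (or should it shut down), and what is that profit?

Tabulate TR − TC: Q=0: -76; Q=1: -97; Q=2: -98; Q=3: -91; Q=4: -78; Q=5: -59; Q=6: -51; Q=7: -53; Q=8: -77.
Profit is maximized at Q = 6. AVC there is 143/6 = $23.83 ≤ P, so producing beats shutting down (which would give -$76).

Q = 6; profit = -$51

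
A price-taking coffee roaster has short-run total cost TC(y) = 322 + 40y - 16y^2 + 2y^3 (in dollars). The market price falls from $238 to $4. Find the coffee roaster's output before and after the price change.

MC = 40 - 32y + 6y^2; the shutdown threshold is min AVC = $8 (at y = 4).
With P = $238 above the shutdown price, P = MC gives y = 9.
At P = $4 < min AVC = $8, price no longer covers variable cost at any output, so the firm shuts down: y = 0.

Output falls from 9 to 0 (the firm shuts down)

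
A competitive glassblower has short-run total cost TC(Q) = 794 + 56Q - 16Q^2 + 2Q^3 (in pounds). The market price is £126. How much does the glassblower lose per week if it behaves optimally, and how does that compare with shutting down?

Profit = -£206 at Q = 7

AVC = 56 - 16Q + 2Q^2 has its minimum £24 at Q = 4; price £126 clears that bar, so the firm operates.
MC = 56 - 32Q + 6Q^2. Setting P = MC and taking the root on the rising branch gives Q* = 7.
TR = 126·7 = 882. TC = 794 + 294 = 1088. Profit = 882 − 1088 = -£206.
By producing, the firm covers all variable cost plus £588 of fixed cost; shutting down would lose the full £794.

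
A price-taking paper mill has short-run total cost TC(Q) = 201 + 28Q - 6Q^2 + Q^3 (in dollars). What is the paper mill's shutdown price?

The shutdown price is the minimum of AVC. VC = 28Q - 6Q^2 + Q^3, so AVC = 28 - 6Q + Q^2.
At the minimum of AVC, MC = AVC. MC = 28 - 12Q + 3Q^2; setting MC = AVC gives 2Q^2 - 6Q = 0, so Q = 3. min AVC = 19.
So the shutdown price is $19.

$19 per unit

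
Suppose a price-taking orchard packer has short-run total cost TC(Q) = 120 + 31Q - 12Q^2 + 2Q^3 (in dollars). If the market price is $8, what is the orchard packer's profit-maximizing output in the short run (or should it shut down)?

Shut down

From TC, MC = TC'(Q) = 31 - 24Q + 6Q^2 and AVC = VC/Q = 31 - 12Q + 2Q^2.
The AVC parabola has its vertex at Q = 12/4 = 3, where AVC = 31 - 12·3 + 2·3^2 = $13.
Since P = $8 < min AVC = $13, price fails to cover variable cost at any output.
Best response: produce nothing and absorb the $120 fixed cost.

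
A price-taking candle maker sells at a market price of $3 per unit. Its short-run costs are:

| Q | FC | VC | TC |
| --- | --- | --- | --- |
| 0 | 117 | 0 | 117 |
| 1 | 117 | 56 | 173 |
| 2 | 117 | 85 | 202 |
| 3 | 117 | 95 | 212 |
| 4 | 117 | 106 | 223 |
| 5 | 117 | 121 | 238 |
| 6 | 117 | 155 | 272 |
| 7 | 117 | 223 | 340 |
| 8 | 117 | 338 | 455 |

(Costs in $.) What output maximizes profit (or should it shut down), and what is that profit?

Q = 0 (shut down); profit = -$117

Profit at each row (π = 3Q − TC): Q=0: -117; Q=1: -170; Q=2: -196; Q=3: -203; Q=4: -211; Q=5: -223; Q=6: -254; Q=7: -319; Q=8: -431.
Profit is highest at Q = 0. Equivalently, the lowest AVC in the table is 121/5 ≈ $24.20 at Q = 5, and P = $3 falls below it — price never covers variable cost, so the firm shuts down and loses only its fixed cost.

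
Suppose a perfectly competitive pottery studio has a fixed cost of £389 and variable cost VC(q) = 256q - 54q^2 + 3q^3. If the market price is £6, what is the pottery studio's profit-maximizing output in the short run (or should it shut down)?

Shut down

From TC, MC = TC'(q) = 256 - 108q + 9q^2 and AVC = VC/q = 256 - 54q + 3q^2.
AVC hits its minimum where MC = AVC, at q = 9, giving min AVC = 256 - 54·9 + 3·9^2 = £13.
Since P = £6 < min AVC = £13, price fails to cover variable cost at any output.
Shutting down limits the loss to fixed cost, £389.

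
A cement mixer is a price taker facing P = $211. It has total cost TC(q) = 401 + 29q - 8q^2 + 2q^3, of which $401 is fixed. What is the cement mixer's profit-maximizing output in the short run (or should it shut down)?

From TC, MC = TC'(q) = 29 - 16q + 6q^2 and AVC = VC/q = 29 - 8q + 2q^2.
AVC is minimized where dAVC/dq = -8 + 4q = 0, at q = 2; min AVC = 29 - 8·2 + 2·2^2 = $21.
P = $211 exceeds min AVC = $21, so the firm stays open.
Solving P = MC: -182 - 16q + 6q^2 = 0 ⇒ q = -13/3 or 7. On the upward-sloping branch, q* = 7.
Check: AVC at q = 7 is $71 ≤ P, so revenue covers variable cost.
Profit = P·q − TC = 211·7 − 898 = $579.

Produce at q = 7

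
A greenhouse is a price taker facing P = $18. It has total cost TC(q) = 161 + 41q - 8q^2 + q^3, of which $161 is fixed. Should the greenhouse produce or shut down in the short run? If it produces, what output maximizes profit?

From TC, MC = TC'(q) = 41 - 16q + 3q^2 and AVC = VC/q = 41 - 8q + q^2.
The AVC parabola has its vertex at q = 8/2 = 4, where AVC = 41 - 8·4 + 4^2 = $25.
Since P = $18 < min AVC = $25, price fails to cover variable cost at any output.
The firm minimizes its loss by shutting down and losing only its fixed cost of $161.

Shut down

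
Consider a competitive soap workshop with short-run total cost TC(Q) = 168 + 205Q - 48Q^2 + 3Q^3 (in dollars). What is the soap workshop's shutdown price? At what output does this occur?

$13 per unit, at Q = 8

The firm shuts down when price falls below the minimum of average variable cost. AVC = VC/Q = 205 - 48Q + 3Q^2.
At the minimum of AVC, MC = AVC. MC = 205 - 96Q + 9Q^2; setting MC = AVC gives 6Q^2 - 48Q = 0, so Q = 8. min AVC = 13.
For P < $13 the firm produces nothing.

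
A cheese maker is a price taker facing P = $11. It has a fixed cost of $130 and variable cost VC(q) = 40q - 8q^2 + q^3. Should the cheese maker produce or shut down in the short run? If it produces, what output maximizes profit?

Shut down

Strip out fixed cost: VC = 40q - 8q^2 + q^3. Then AVC = 40 - 8q + q^2 and MC = 40 - 16q + 3q^2.
AVC hits its minimum where MC = AVC, at q = 4, giving min AVC = 40 - 8·4 + 4^2 = $24.
P = $11 lies below min AVC = $24; no output level covers variable cost.
Best response: produce nothing and absorb the $130 fixed cost.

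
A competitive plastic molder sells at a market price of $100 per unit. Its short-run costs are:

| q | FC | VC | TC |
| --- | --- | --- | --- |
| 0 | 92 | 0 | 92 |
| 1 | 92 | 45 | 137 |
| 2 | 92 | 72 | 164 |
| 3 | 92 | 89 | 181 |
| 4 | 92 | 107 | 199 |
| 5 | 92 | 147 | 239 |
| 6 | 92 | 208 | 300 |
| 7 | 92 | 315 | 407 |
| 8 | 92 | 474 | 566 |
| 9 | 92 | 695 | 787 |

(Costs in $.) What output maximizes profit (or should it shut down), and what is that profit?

Compute π = P·q − TC at each output: q=0: -92; q=1: -37; q=2: 36; q=3: 119; q=4: 201; q=5: 261; q=6: 300; q=7: 293; q=8: 234; q=9: 113.
Profit is maximized at q = 6. AVC there is 208/6 = $34.67 ≤ P, so producing beats shutting down (which would give -$92).

q = 6; profit = $300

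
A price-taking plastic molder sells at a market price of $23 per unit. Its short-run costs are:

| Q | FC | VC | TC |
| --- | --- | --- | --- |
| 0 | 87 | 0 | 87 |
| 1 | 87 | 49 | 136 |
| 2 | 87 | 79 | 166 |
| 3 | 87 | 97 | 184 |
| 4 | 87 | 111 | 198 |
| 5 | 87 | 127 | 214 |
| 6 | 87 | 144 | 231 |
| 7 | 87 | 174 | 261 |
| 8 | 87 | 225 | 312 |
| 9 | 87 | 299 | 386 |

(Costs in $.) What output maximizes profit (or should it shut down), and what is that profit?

Tabulate TR − TC: Q=0: -87; Q=1: -113; Q=2: -120; Q=3: -115; Q=4: -106; Q=5: -99; Q=6: -93; Q=7: -100; Q=8: -128; Q=9: -179.
Profit is highest at Q = 0. Equivalently, the lowest AVC in the table is 144/6 ≈ $24 at Q = 6, and P = $23 falls below it — price never covers variable cost, so the firm shuts down and loses only its fixed cost.

Q = 0 (shut down); profit = -$87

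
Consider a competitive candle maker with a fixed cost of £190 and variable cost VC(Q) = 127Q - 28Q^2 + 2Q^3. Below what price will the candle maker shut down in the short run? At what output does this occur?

£29 per unit, at Q = 7

The shutdown price is the minimum of AVC. VC = 127Q - 28Q^2 + 2Q^3, so AVC = 127 - 28Q + 2Q^2.
At the minimum of AVC, MC = AVC. MC = 127 - 56Q + 6Q^2; setting MC = AVC gives 4Q^2 - 28Q = 0, so Q = 7. min AVC = 29.
For P < £29 the firm produces nothing.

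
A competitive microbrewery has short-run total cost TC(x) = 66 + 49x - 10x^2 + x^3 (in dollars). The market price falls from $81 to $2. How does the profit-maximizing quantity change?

Output falls from 8 to 0 (the firm shuts down)

AVC = 49 - 10x + x^2, minimized at x = 5 where min AVC = $24. MC = 49 - 20x + 3x^2.
At P = $81 ≥ min AVC, set P = MC on the rising branch: x = 8.
At P = $2 < min AVC = $24, price no longer covers variable cost at any output, so the firm shuts down: x = 0.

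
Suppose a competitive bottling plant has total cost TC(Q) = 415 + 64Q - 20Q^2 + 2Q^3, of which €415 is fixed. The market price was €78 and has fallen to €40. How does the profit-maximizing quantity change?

Output falls from 7 to 6

AVC = 64 - 20Q + 2Q^2, minimized at Q = 5 where min AVC = €14. MC = 64 - 40Q + 6Q^2.
With P = €78 above the shutdown price, P = MC gives Q = 7.
At P = €40 ≥ min AVC, set P = MC: Q = 6. The firm stays open but cuts output.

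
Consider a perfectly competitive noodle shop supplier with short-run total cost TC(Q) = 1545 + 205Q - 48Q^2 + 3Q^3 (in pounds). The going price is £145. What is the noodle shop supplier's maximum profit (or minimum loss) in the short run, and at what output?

Profit = -£345 at Q = 10

AVC = 205 - 48Q + 3Q^2 has its minimum £13 at Q = 8; price £145 clears that bar, so the firm operates.
With MC = 205 - 96Q + 9Q^2, P = MC on the upward-sloping part at Q* = 10.
TR = 145·10 = 1450. TC = 1545 + 250 = 1795. Profit = 1450 − 1795 = -£345.
Shutting down would mean losing the fixed cost of £1545, so operating at a loss of £345 is better by £1200.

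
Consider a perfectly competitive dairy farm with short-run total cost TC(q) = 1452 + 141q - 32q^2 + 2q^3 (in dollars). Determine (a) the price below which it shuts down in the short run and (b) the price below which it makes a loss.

Shutdown price = min AVC. AVC = 141 - 32q + 2q^2, with vertex at q = 8 and minimum $13.
ATC = 1452/q + 141 - 32q + 2q^2. Setting dATC/dq = −1452/q^2 − 32 + 4q = 0 gives q = 11 (since 4·11^3 − 32·11^2 = 1452).
min ATC = 1452/11 + 141 − 32·11 + 2·11^2 = $163. That is the break-even price.
Between these two prices the firm operates at a loss; above $163 it earns a profit.

Shutdown price = $13; break-even price = $163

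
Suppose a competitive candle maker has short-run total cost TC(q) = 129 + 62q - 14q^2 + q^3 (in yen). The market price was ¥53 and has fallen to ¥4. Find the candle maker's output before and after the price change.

Output falls from 9 to 0 (the firm shuts down)

MC = 62 - 28q + 3q^2; the shutdown threshold is min AVC = ¥13 (at q = 7).
At P = ¥53 ≥ min AVC, set P = MC on the rising branch: q = 9.
At P = ¥4 < min AVC = ¥13, price no longer covers variable cost at any output, so the firm shuts down: q = 0.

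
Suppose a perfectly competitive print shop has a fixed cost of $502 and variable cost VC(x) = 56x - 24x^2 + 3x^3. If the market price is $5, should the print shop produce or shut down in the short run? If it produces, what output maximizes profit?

Shut down

From TC, MC = TC'(x) = 56 - 48x + 9x^2 and AVC = VC/x = 56 - 24x + 3x^2.
AVC hits its minimum where MC = AVC, at x = 4, giving min AVC = 56 - 24·4 + 3·4^2 = $8.
With P < min AVC ($5 < $8), every unit sold adds to the loss.
Best response: produce nothing and absorb the $502 fixed cost.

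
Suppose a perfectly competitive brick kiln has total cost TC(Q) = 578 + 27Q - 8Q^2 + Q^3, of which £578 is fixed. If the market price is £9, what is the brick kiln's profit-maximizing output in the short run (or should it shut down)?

Shut down

Strip out fixed cost: VC = 27Q - 8Q^2 + Q^3. Then AVC = 27 - 8Q + Q^2 and MC = 27 - 16Q + 3Q^2.
AVC is minimized where dAVC/dQ = -8 + 2Q = 0, at Q = 4; min AVC = 27 - 8·4 + 4^2 = £11.
Since P = £9 < min AVC = £11, price fails to cover variable cost at any output.
The firm minimizes its loss by shutting down and losing only its fixed cost of £578.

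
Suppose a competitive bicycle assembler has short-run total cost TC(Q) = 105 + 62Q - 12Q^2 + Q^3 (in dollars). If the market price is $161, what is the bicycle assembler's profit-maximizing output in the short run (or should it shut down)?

Produce at Q = 11

Variable cost is VC = 62Q - 12Q^2 + Q^3, so AVC = VC/Q = 62 - 12Q + Q^2 and MC = dTC/dQ = 62 - 24Q + 3Q^2.
AVC is minimized where dAVC/dQ = -12 + 2Q = 0, at Q = 6; min AVC = 62 - 12·6 + 6^2 = $26.
Since P = $161 ≥ min AVC = $26, price covers variable cost and the firm should produce.
Set P = MC: 161 = 62 - 24Q + 3Q^2 → -99 - 24Q + 3Q^2 = 0. The roots are Q = -3 and Q = 11; the profit-maximizing output is on the rising part of MC, so Q* = 11.
Check: AVC at Q = 11 is $51 ≤ P, so revenue covers variable cost.
Profit = P·Q − TC = 161·11 − 666 = $1105.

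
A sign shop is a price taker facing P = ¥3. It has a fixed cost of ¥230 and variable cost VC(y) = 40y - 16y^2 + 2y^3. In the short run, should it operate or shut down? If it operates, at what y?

Variable cost is VC = 40y - 16y^2 + 2y^3, so AVC = VC/y = 40 - 16y + 2y^2 and MC = dTC/dy = 40 - 32y + 6y^2.
AVC is minimized where dAVC/dy = -16 + 4y = 0, at y = 4; min AVC = 40 - 16·4 + 2·4^2 = ¥8.
P = ¥3 lies below min AVC = ¥8; no output level covers variable cost.
The firm minimizes its loss by shutting down and losing only its fixed cost of ¥230.

Shut down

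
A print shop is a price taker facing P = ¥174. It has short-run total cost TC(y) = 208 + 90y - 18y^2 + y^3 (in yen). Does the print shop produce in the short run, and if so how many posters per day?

Produce at y = 14

From TC, MC = TC'(y) = 90 - 36y + 3y^2 and AVC = VC/y = 90 - 18y + y^2.
AVC hits its minimum where MC = AVC, at y = 9, giving min AVC = 90 - 18·9 + 9^2 = ¥9.
Since P = ¥174 ≥ min AVC = ¥9, price covers variable cost and the firm should produce.
Solving P = MC: -84 - 36y + 3y^2 = 0 ⇒ y = -2 or 14. On the upward-sloping branch, y* = 14.
Check: AVC at y = 14 is ¥34 ≤ P, so revenue covers variable cost.
Profit = P·y − TC = 174·14 − 684 = ¥1752.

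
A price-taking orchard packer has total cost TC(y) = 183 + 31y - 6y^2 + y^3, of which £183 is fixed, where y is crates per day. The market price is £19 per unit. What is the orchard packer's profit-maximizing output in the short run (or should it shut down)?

From TC, MC = TC'(y) = 31 - 12y + 3y^2 and AVC = VC/y = 31 - 6y + y^2.
The AVC parabola has its vertex at y = 6/2 = 3, where AVC = 31 - 6·3 + 3^2 = £22.
Since P = £19 < min AVC = £22, price fails to cover variable cost at any output.
Shutting down limits the loss to fixed cost, £183.

Shut down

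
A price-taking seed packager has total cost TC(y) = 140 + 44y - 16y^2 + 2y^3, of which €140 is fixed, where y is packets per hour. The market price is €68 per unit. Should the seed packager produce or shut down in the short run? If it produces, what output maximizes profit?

Produce at y = 6

Strip out fixed cost: VC = 44y - 16y^2 + 2y^3. Then AVC = 44 - 16y + 2y^2 and MC = 44 - 32y + 6y^2.
AVC is minimized where dAVC/dy = -16 + 4y = 0, at y = 4; min AVC = 44 - 16·4 + 2·4^2 = €12.
P = €68 exceeds min AVC = €12, so the firm stays open.
Set P = MC: 68 = 44 - 32y + 6y^2 → -24 - 32y + 6y^2 = 0. The roots are y = -2/3 and y = 6; the profit-maximizing output is on the rising part of MC, so y* = 6.
Check: AVC at y = 6 is €20 ≤ P, so revenue covers variable cost.
Profit = P·y − TC = 68·6 − 260 = €148.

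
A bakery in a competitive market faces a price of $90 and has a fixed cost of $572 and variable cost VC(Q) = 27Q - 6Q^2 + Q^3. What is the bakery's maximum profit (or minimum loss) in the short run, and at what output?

Profit = -$180 at Q = 7

AVC = 27 - 6Q + Q^2 has its minimum $18 at Q = 3; price $90 clears that bar, so the firm operates.
With MC = 27 - 12Q + 3Q^2, P = MC on the upward-sloping part at Q* = 7.
TR = 90·7 = 630. TC = 572 + 238 = 810. Profit = 630 − 810 = -$180.
By producing, the firm covers all variable cost plus $392 of fixed cost; shutting down would lose the full $572.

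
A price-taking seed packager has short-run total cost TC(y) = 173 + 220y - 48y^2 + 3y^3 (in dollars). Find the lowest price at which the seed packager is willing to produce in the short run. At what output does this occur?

$28 per unit, at y = 8

The shutdown price is the minimum of AVC. VC = 220y - 48y^2 + 3y^3, so AVC = 220 - 48y + 3y^2.
At the minimum of AVC, MC = AVC. MC = 220 - 96y + 9y^2; setting MC = AVC gives 6y^2 - 48y = 0, so y = 8. min AVC = 28.
The firm shuts down for any P below $28.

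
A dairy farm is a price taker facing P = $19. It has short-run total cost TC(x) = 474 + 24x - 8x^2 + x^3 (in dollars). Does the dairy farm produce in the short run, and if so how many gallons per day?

Produce at x = 5

Strip out fixed cost: VC = 24x - 8x^2 + x^3. Then AVC = 24 - 8x + x^2 and MC = 24 - 16x + 3x^2.
The AVC parabola has its vertex at x = 8/2 = 4, where AVC = 24 - 8·4 + 4^2 = $8.
Because $19 ≥ $8, revenue can cover variable cost; the firm operates.
P = MC gives 5 - 16x + 3x^2 = 0, with roots 1/3 and 5. Take the larger (rising MC): x* = 5.
Check: AVC at x = 5 is $9 ≤ P, so revenue covers variable cost.
Profit = P·x − TC = 19·5 − 519 = -$424, a loss, but smaller than the $474 fixed cost the firm would lose by shutting down.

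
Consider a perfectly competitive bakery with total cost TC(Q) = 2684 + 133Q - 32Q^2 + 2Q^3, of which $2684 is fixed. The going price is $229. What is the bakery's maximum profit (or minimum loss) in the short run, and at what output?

Profit = -$380 at Q = 12

AVC = 133 - 32Q + 2Q^2; min AVC = $5 at Q = 8. Since P = $229 ≥ min AVC, the firm produces.
With MC = 133 - 64Q + 6Q^2, P = MC on the upward-sloping part at Q* = 12.
TR = 229·12 = 2748. TC = 2684 + 444 = 3128. Profit = 2748 − 3128 = -$380.
Shutting down would mean losing the fixed cost of $2684, so operating at a loss of $380 is better by $2304.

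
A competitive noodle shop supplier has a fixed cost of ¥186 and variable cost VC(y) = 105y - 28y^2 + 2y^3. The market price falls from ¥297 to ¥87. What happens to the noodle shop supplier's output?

MC = 105 - 56y + 6y^2; the shutdown threshold is min AVC = ¥7 (at y = 7).
With P = ¥297 above the shutdown price, P = MC gives y = 12.
At P = ¥87 ≥ min AVC, set P = MC: y = 9. The firm stays open but cuts output.

Output falls from 12 to 9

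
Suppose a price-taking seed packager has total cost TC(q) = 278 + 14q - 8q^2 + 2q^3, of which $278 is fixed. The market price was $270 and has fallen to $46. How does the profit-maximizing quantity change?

Output falls from 8 to 4

MC = 14 - 16q + 6q^2; the shutdown threshold is min AVC = $6 (at q = 2).
With P = $270 above the shutdown price, P = MC gives q = 8.
At P = $46 ≥ min AVC, set P = MC: q = 4. The firm stays open but cuts output.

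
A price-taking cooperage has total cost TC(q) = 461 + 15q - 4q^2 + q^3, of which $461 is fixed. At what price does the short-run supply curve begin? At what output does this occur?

$11 per unit, at q = 2

The firm shuts down when price falls below the minimum of average variable cost. AVC = VC/q = 15 - 4q + q^2.
dAVC/dq = -4 + 2q = 0 gives q = 2. min AVC = 15 - 4·2 + 2^2 = 11.
The firm shuts down for any P below $11.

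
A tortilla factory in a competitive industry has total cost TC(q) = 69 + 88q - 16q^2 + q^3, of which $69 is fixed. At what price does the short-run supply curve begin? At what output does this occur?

$24 per unit, at q = 8

The shutdown price is the minimum of AVC. VC = 88q - 16q^2 + q^3, so AVC = 88 - 16q + q^2.
dAVC/dq = -16 + 2q = 0 gives q = 8. min AVC = 88 - 16·8 + 8^2 = 24.
For P < $24 the firm produces nothing.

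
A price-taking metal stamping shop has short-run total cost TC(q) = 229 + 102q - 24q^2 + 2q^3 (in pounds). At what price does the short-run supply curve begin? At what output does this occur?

The firm shuts down when price falls below the minimum of average variable cost. AVC = VC/q = 102 - 24q + 2q^2.
dAVC/dq = -24 + 4q = 0 gives q = 6. min AVC = 102 - 24·6 + 2·6^2 = 30.
So the shutdown price is £30.

£30 per unit, at q = 6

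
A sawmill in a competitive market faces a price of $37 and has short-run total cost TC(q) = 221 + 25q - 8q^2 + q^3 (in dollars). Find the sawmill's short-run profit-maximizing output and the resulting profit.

AVC = 25 - 8q + q^2 has its minimum $9 at q = 4; price $37 clears that bar, so the firm operates.
MC = 25 - 16q + 3q^2. Setting P = MC and taking the root on the rising branch gives q* = 6.
TR = 37·6 = 222. TC = 221 + 78 = 299. Profit = 222 − 299 = -$77.
Shutting down would mean losing the fixed cost of $221, so operating at a loss of $77 is better by $144.

Profit = -$77 at q = 6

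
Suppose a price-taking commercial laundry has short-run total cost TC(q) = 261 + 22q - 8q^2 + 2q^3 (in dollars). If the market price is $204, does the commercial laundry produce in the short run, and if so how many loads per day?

Strip out fixed cost: VC = 22q - 8q^2 + 2q^3. Then AVC = 22 - 8q + 2q^2 and MC = 22 - 16q + 6q^2.
AVC is minimized where dAVC/dq = -8 + 4q = 0, at q = 2; min AVC = 22 - 8·2 + 2·2^2 = $14.
Since P = $204 ≥ min AVC = $14, price covers variable cost and the firm should produce.
Set P = MC: 204 = 22 - 16q + 6q^2 → -182 - 16q + 6q^2 = 0. The roots are q = -13/3 and q = 7; the profit-maximizing output is on the rising part of MC, so q* = 7.
Check: AVC at q = 7 is $64 ≤ P, so revenue covers variable cost.
Profit = P·q − TC = 204·7 − 709 = $719.

Produce at q = 7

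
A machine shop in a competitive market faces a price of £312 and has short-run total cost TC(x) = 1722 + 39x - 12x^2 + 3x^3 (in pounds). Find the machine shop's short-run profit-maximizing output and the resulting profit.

AVC = 39 - 12x + 3x^2 has its minimum £27 at x = 2; price £312 clears that bar, so the firm operates.
With MC = 39 - 24x + 9x^2, P = MC on the upward-sloping part at x* = 7.
TR = 312·7 = 2184. TC = 1722 + 714 = 2436. Profit = 2184 − 2436 = -£252.
That loss of £252 beats the £1722 the firm would lose by shutting down; producing recovers £1470 of fixed cost.

Profit = -£252 at x = 7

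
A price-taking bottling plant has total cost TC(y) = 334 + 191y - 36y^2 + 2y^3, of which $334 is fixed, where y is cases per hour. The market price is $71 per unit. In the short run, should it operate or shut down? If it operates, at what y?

Variable cost is VC = 191y - 36y^2 + 2y^3, so AVC = VC/y = 191 - 36y + 2y^2 and MC = dTC/dy = 191 - 72y + 6y^2.
The AVC parabola has its vertex at y = 36/4 = 9, where AVC = 191 - 36·9 + 2·9^2 = $29.
P = $71 exceeds min AVC = $29, so the firm stays open.
Solving P = MC: 120 - 72y + 6y^2 = 0 ⇒ y = 2 or 10. On the upward-sloping branch, y* = 10.
Check: AVC at y = 10 is $31 ≤ P, so revenue covers variable cost.
Profit = P·y − TC = 71·10 − 644 = $66.

Produce at y = 10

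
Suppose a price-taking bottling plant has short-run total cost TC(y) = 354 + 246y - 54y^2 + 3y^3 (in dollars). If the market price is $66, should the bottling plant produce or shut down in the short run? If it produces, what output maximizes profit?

Produce at y = 10

From TC, MC = TC'(y) = 246 - 108y + 9y^2 and AVC = VC/y = 246 - 54y + 3y^2.
The AVC parabola has its vertex at y = 54/6 = 9, where AVC = 246 - 54·9 + 3·9^2 = $3.
P = $66 exceeds min AVC = $3, so the firm stays open.
Set P = MC: 66 = 246 - 108y + 9y^2 → 180 - 108y + 9y^2 = 0. The roots are y = 2 and y = 10; the profit-maximizing output is on the rising part of MC, so y* = 10.
Check: AVC at y = 10 is $6 ≤ P, so revenue covers variable cost.
Profit = P·y − TC = 66·10 − 414 = $246.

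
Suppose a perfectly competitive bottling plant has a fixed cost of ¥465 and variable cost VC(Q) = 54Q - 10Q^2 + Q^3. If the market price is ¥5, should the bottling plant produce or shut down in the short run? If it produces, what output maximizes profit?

Shut down

Variable cost is VC = 54Q - 10Q^2 + Q^3, so AVC = VC/Q = 54 - 10Q + Q^2 and MC = dTC/dQ = 54 - 20Q + 3Q^2.
AVC hits its minimum where MC = AVC, at Q = 5, giving min AVC = 54 - 10·5 + 5^2 = ¥29.
P = ¥5 lies below min AVC = ¥29; no output level covers variable cost.
Shutting down limits the loss to fixed cost, ¥465.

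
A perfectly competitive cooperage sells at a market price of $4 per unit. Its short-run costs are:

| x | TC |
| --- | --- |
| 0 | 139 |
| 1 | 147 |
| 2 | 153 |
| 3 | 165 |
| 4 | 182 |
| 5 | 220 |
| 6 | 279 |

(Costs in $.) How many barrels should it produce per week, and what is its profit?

x = 0 (shut down); profit = -$139

Tabulate TR − TC: x=0: -139; x=1: -143; x=2: -145; x=3: -153; x=4: -166; x=5: -200; x=6: -255.
Profit is highest at x = 0. Equivalently, the lowest AVC in the table is 14/2 ≈ $7 at x = 2, and P = $4 falls below it — price never covers variable cost, so the firm shuts down and loses only its fixed cost.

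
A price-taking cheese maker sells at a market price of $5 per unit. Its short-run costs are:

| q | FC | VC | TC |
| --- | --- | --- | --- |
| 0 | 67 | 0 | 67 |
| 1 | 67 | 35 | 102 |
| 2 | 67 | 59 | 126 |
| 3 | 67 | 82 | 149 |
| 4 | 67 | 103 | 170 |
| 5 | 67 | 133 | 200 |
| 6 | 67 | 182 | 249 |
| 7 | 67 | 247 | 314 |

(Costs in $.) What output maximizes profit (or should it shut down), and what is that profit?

Profit at each row (π = 5q − TC): q=0: -67; q=1: -97; q=2: -116; q=3: -134; q=4: -150; q=5: -175; q=6: -219; q=7: -279.
Profit is highest at q = 0. Equivalently, the lowest AVC in the table is 103/4 ≈ $25.75 at q = 4, and P = $5 falls below it — price never covers variable cost, so the firm shuts down and loses only its fixed cost.

q = 0 (shut down); profit = -$67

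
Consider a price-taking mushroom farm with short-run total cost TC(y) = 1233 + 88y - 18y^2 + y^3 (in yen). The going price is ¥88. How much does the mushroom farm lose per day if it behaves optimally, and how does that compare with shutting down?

Profit = -¥369 at y = 12

AVC = 88 - 18y + y^2; min AVC = ¥7 at y = 9. Since P = ¥88 ≥ min AVC, the firm produces.
MC = 88 - 36y + 3y^2. Setting P = MC and taking the root on the rising branch gives y* = 12.
TR = 88·12 = 1056. TC = 1233 + 192 = 1425. Profit = 1056 − 1425 = -¥369.
Shutting down would mean losing the fixed cost of ¥1233, so operating at a loss of ¥369 is better by ¥864.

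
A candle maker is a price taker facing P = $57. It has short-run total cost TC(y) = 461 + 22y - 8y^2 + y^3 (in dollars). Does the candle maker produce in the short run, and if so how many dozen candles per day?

Produce at y = 7

Strip out fixed cost: VC = 22y - 8y^2 + y^3. Then AVC = 22 - 8y + y^2 and MC = 22 - 16y + 3y^2.
AVC is minimized where dAVC/dy = -8 + 2y = 0, at y = 4; min AVC = 22 - 8·4 + 4^2 = $6.
Since P = $57 ≥ min AVC = $6, price covers variable cost and the firm should produce.
Solving P = MC: -35 - 16y + 3y^2 = 0 ⇒ y = -5/3 or 7. On the upward-sloping branch, y* = 7.
Check: AVC at y = 7 is $15 ≤ P, so revenue covers variable cost.
Profit = P·y − TC = 57·7 − 566 = -$167, a loss, but smaller than the $461 fixed cost the firm would lose by shutting down.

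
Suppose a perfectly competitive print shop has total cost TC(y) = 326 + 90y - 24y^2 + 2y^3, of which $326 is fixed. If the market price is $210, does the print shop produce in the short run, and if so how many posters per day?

Strip out fixed cost: VC = 90y - 24y^2 + 2y^3. Then AVC = 90 - 24y + 2y^2 and MC = 90 - 48y + 6y^2.
AVC hits its minimum where MC = AVC, at y = 6, giving min AVC = 90 - 24·6 + 2·6^2 = $18.
P = $210 exceeds min AVC = $18, so the firm stays open.
Set P = MC: 210 = 90 - 48y + 6y^2 → -120 - 48y + 6y^2 = 0. The roots are y = -2 and y = 10; the profit-maximizing output is on the rising part of MC, so y* = 10.
Check: AVC at y = 10 is $50 ≤ P, so revenue covers variable cost.
Profit = P·y − TC = 210·10 − 826 = $1274.

Produce at y = 10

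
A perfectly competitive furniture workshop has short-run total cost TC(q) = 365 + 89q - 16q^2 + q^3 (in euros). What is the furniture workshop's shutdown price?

The shutdown price is the minimum of AVC. VC = 89q - 16q^2 + q^3, so AVC = 89 - 16q + q^2.
At the minimum of AVC, MC = AVC. MC = 89 - 32q + 3q^2; setting MC = AVC gives 2q^2 - 16q = 0, so q = 8. min AVC = 25.
For P < €25 the firm produces nothing.

€25 per unit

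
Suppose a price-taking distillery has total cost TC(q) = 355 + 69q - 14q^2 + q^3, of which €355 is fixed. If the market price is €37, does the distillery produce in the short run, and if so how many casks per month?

Strip out fixed cost: VC = 69q - 14q^2 + q^3. Then AVC = 69 - 14q + q^2 and MC = 69 - 28q + 3q^2.
AVC is minimized where dAVC/dq = -14 + 2q = 0, at q = 7; min AVC = 69 - 14·7 + 7^2 = €20.
Since P = €37 ≥ min AVC = €20, price covers variable cost and the firm should produce.
P = MC gives 32 - 28q + 3q^2 = 0, with roots 4/3 and 8. Take the larger (rising MC): q* = 8.
Check: AVC at q = 8 is €21 ≤ P, so revenue covers variable cost.
Profit = P·q − TC = 37·8 − 523 = -€227, a loss, but smaller than the €355 fixed cost the firm would lose by shutting down.

Produce at q = 8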